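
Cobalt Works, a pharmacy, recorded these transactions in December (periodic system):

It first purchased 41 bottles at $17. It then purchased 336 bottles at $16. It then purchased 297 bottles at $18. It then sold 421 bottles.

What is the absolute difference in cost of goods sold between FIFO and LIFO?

FIFO COGS: 41 @ $17 + 336 @ $16 + 44 @ $18 = $6,865
LIFO COGS: 297 @ $18 + 124 @ $16 = $7,330
Difference = |$6,865 − $7,330| = $465

$465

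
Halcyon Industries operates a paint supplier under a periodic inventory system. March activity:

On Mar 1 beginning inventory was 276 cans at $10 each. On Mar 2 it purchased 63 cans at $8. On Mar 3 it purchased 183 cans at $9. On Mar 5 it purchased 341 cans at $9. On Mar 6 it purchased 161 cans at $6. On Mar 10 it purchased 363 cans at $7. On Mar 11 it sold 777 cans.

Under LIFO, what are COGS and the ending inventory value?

COGS = $5,784; ending inventory = $5,703

Mar 11, 777 sold [LIFO — newest first]: 363 @ $7 + 161 @ $6 + 253 @ $9 = $5,784
Ending inventory: 276 @ $10 + 63 @ $8 + 183 @ $9 + 88 @ $9 = $5,703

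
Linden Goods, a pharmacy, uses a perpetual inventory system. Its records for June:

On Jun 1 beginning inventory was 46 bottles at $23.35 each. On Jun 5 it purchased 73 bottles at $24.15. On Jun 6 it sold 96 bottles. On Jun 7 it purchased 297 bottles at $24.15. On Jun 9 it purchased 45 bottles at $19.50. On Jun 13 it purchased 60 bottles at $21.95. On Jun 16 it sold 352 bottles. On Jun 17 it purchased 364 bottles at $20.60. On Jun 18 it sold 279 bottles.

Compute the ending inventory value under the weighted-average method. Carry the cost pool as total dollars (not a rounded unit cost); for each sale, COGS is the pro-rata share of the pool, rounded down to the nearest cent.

Ending inventory = $3,326.87

After Jun 1: 46 on hand, pool $1,074.10 (≈ $23.3500 each)
After Jun 5: 119 on hand, pool $2,837.05 (≈ $23.8408 each)
Jun 6, sell 96: 96/119 × $2,837.05 → $2,288.71
After Jun 7: 320 on hand, pool $7,720.89 (≈ $24.1278 each)
After Jun 9: 365 on hand, pool $8,598.39 (≈ $23.5572 each)
After Jun 13: 425 on hand, pool $9,915.39 (≈ $23.3303 each)
Jun 16, sell 352: 352/425 × $9,915.39 → $8,212.27
After Jun 17: 437 on hand, pool $9,201.52 (≈ $21.0561 each)
Jun 18, sell 279: 279/437 × $9,201.52 → $5,874.65
Total COGS = $2,288.71 + $8,212.27 + $5,874.65 = $16,375.63
Ending inventory (cost pool remaining) = $3,326.87
Check: goods available $19,702.50 = COGS $16,375.63 + ending $3,326.87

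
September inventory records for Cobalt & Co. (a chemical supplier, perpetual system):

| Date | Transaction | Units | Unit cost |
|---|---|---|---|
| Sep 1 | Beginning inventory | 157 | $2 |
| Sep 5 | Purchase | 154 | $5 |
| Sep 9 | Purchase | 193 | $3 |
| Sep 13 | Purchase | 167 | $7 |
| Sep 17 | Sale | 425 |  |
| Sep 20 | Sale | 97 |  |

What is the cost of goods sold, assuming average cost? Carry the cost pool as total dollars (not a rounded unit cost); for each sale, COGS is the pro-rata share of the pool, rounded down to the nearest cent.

After Sep 1: 157 on hand, pool $314.00 (≈ $2.0000 each)
After Sep 5: 311 on hand, pool $1,084.00 (≈ $3.4855 each)
After Sep 9: 504 on hand, pool $1,663.00 (≈ $3.2996 each)
After Sep 13: 671 on hand, pool $2,832.00 (≈ $4.2206 each)
Sep 17, sell 425: 425/671 × $2,832.00 → $1,793.74
Sep 20, sell 97: 97/246 × $1,038.26 → $409.39
Total COGS = $1,793.74 + $409.39 = $2,203.13
Ending inventory (cost pool remaining) = $628.87
Check: goods available $2,832.00 = COGS $2,203.13 + ending $628.87

COGS = $2,203.13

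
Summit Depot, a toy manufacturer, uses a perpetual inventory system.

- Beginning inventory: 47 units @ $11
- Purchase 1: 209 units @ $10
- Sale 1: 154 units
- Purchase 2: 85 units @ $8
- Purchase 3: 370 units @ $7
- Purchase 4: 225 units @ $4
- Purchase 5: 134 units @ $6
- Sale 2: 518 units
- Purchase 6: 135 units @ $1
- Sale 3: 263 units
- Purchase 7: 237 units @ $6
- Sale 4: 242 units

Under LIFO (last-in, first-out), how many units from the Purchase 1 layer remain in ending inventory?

55

Sale 1 (154) [LIFO — newest first]: 154 @ $10 = $1,540
Sale 2 (518) [LIFO — newest first]: 134 @ $6 + 225 @ $4 + 159 @ $7 = $2,817
Sale 3 (263) [LIFO — newest first]: 135 @ $1 + 128 @ $7 = $1,031
Sale 4 (242) [LIFO — newest first]: 237 @ $6 + 5 @ $7 = $1,457
Total COGS = $1,540 + $2,817 + $1,031 + $1,457 = $6,845
Ending inventory: 47 @ $11 + 55 @ $10 + 85 @ $8 + 78 @ $7 = $2,293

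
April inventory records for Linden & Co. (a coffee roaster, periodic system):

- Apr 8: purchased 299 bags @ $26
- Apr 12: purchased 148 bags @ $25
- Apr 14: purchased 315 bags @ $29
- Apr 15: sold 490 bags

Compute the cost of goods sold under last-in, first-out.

Apr 15, 490 sold [LIFO — newest first]: 315 @ $29 + 148 @ $25 + 27 @ $26 = $13,537
Ending inventory: 272 @ $26 = $7,072

COGS = $13,537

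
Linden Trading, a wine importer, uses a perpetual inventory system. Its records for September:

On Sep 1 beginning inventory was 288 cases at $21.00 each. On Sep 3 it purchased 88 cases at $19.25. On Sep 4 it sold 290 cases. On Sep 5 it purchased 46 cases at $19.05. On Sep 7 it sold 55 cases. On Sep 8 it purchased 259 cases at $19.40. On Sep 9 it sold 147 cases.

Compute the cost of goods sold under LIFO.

COGS = $9,853.10

Sep 4, 290 sold [LIFO — newest first]: 88 @ $19.25 + 202 @ $21.00 = $5,936.00
Sep 7, 55 sold [LIFO — newest first]: 46 @ $19.05 + 9 @ $21.00 = $1,065.30
Sep 9, 147 sold [LIFO — newest first]: 147 @ $19.40 = $2,851.80
Total COGS = $5,936.00 + $1,065.30 + $2,851.80 = $9,853.10
Ending inventory: 77 @ $21.00 + 112 @ $19.40 = $3,789.80
Check: goods available $13,642.90 = COGS $9,853.10 + ending $3,789.80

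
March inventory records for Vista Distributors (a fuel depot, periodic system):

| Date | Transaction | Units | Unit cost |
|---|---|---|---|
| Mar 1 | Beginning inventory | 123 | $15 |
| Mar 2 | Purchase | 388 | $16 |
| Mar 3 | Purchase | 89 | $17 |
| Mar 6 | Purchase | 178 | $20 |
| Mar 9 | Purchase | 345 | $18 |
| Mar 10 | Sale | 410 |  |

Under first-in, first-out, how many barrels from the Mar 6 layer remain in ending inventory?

Mar 10, 410 sold [FIFO — oldest first]: 123 @ $15 + 287 @ $16 = $6,437
Ending inventory: 101 @ $16 + 89 @ $17 + 178 @ $20 + 345 @ $18 = $12,899
Check: goods available $19,336 = COGS $6,437 + ending $12,899

178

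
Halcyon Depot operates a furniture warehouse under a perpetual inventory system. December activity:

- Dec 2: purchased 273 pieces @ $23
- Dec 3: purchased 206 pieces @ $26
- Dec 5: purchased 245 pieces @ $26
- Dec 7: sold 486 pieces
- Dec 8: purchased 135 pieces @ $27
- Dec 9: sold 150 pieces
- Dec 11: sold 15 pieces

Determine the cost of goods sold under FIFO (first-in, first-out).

COGS = $16,107

Dec 7, 486 sold [FIFO — oldest first]: 273 @ $23 + 206 @ $26 + 7 @ $26 = $11,817
Dec 9, 150 sold [FIFO — oldest first]: 150 @ $26 = $3,900
Dec 11, 15 sold [FIFO — oldest first]: 15 @ $26 = $390
Total COGS = $11,817 + $3,900 + $390 = $16,107
Ending inventory: 73 @ $26 + 135 @ $27 = $5,543
Check: goods available $21,650 = COGS $16,107 + ending $5,543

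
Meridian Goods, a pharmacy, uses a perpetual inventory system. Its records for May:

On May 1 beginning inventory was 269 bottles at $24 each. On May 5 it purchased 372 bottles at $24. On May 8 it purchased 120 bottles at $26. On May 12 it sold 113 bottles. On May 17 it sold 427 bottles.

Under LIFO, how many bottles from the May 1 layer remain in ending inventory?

May 12, 113 sold [LIFO — newest first]: 113 @ $26 = $2,938
May 17, 427 sold [LIFO — newest first]: 7 @ $26 + 372 @ $24 + 48 @ $24 = $10,262
Total COGS = $2,938 + $10,262 = $13,200
Ending inventory: 221 @ $24 = $5,304

221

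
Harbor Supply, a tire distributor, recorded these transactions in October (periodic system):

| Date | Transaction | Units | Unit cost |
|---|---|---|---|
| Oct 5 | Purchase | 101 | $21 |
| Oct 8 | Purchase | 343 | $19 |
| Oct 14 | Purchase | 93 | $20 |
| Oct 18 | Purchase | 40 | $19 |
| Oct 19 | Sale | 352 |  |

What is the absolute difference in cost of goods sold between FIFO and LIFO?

FIFO COGS: 101 @ $21 + 251 @ $19 = $6,890
LIFO COGS: 40 @ $19 + 93 @ $20 + 219 @ $19 = $6,781
Difference = |$6,890 − $6,781| = $109

$109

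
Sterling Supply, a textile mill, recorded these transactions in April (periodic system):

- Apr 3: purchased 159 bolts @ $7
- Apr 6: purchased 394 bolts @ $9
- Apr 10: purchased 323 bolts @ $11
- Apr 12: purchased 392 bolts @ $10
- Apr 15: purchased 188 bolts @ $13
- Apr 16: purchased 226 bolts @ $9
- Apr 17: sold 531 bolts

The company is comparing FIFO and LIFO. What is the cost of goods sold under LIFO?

COGS = $5,648

FIFO COGS: 159 @ $7 + 372 @ $9 = $4,461
LIFO COGS: 226 @ $9 + 188 @ $13 + 117 @ $10 = $5,648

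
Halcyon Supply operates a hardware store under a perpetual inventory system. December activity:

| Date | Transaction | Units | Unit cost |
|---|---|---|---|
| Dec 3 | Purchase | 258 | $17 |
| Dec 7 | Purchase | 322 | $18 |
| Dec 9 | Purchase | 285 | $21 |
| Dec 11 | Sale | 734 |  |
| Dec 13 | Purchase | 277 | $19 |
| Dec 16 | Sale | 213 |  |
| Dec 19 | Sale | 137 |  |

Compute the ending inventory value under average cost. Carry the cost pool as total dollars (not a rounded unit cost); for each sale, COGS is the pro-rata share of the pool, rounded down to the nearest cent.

Ending inventory = $1,096.24

After Dec 3: 258 on hand, pool $4,386.00 (≈ $17.0000 each)
After Dec 7: 580 on hand, pool $10,182.00 (≈ $17.5552 each)
After Dec 9: 865 on hand, pool $16,167.00 (≈ $18.6902 each)
Dec 11, sell 734: 734/865 × $16,167.00 → $13,718.58
After Dec 13: 408 on hand, pool $7,711.42 (≈ $18.9005 each)
Dec 16, sell 213: 213/408 × $7,711.42 → $4,025.81
Dec 19, sell 137: 137/195 × $3,685.61 → $2,589.37
Total COGS = $13,718.58 + $4,025.81 + $2,589.37 = $20,333.76
Ending inventory (cost pool remaining) = $1,096.24
Check: goods available $21,430.00 = COGS $20,333.76 + ending $1,096.24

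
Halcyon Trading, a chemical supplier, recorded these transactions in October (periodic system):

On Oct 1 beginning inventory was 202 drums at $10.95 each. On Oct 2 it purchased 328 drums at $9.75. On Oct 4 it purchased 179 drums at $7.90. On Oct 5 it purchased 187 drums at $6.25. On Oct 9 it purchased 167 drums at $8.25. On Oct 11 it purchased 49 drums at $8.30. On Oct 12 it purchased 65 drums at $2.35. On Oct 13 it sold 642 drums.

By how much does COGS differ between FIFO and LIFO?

FIFO COGS: 202 @ $10.95 + 328 @ $9.75 + 112 @ $7.90 = $6,294.70
LIFO COGS: 65 @ $2.35 + 49 @ $8.30 + 167 @ $8.25 + 187 @ $6.25 + 174 @ $7.90 = $4,480.55
Difference = |$6,294.70 − $4,480.55| = $1,814.15

$1,814.15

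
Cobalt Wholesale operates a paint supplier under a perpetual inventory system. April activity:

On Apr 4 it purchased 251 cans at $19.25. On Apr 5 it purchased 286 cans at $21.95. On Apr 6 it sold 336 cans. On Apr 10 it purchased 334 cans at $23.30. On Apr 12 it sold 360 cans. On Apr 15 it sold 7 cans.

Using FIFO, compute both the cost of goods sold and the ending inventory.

Apr 6, 336 sold [FIFO — oldest first]: 251 @ $19.25 + 85 @ $21.95 = $6,697.50
Apr 12, 360 sold [FIFO — oldest first]: 201 @ $21.95 + 159 @ $23.30 = $8,116.65
Apr 15, 7 sold [FIFO — oldest first]: 7 @ $23.30 = $163.10
Total COGS = $6,697.50 + $8,116.65 + $163.10 = $14,977.25
Ending inventory: 168 @ $23.30 = $3,914.40
Check: goods available $18,891.65 = COGS $14,977.25 + ending $3,914.40

COGS = $14,977.25; ending inventory = $3,914.40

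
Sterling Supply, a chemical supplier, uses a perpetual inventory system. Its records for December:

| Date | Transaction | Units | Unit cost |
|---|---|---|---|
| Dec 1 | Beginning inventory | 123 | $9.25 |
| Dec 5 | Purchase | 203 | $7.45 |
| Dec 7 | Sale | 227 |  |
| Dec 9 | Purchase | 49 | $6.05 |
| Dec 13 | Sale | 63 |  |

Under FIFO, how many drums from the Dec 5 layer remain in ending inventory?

Dec 7, 227 sold [FIFO — oldest first]: 123 @ $9.25 + 104 @ $7.45 = $1,912.55
Dec 13, 63 sold [FIFO — oldest first]: 63 @ $7.45 = $469.35
Total COGS = $1,912.55 + $469.35 = $2,381.90
Ending inventory: 36 @ $7.45 + 49 @ $6.05 = $564.65

36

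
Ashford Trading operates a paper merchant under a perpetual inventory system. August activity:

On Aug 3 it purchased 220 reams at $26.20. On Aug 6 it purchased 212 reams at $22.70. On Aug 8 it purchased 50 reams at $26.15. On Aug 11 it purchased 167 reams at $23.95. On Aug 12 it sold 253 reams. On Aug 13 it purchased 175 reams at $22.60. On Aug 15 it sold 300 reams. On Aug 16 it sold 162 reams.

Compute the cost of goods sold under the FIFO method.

COGS = $17,375.15

Aug 12, 253 sold [FIFO — oldest first]: 220 @ $26.20 + 33 @ $22.70 = $6,513.10
Aug 15, 300 sold [FIFO — oldest first]: 179 @ $22.70 + 50 @ $26.15 + 71 @ $23.95 = $7,071.25
Aug 16, 162 sold [FIFO — oldest first]: 96 @ $23.95 + 66 @ $22.60 = $3,790.80
Total COGS = $6,513.10 + $7,071.25 + $3,790.80 = $17,375.15
Ending inventory: 109 @ $22.60 = $2,463.40
Check: goods available $19,838.55 = COGS $17,375.15 + ending $2,463.40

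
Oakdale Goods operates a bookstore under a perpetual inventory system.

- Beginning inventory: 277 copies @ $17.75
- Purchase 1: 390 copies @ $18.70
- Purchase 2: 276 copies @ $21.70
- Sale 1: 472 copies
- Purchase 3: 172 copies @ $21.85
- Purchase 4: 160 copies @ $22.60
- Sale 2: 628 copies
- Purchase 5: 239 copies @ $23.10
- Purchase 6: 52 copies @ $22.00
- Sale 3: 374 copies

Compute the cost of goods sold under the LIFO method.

Sale 1 (472) [LIFO — newest first]: 276 @ $21.70 + 196 @ $18.70 = $9,654.40
Sale 2 (628) [LIFO — newest first]: 160 @ $22.60 + 172 @ $21.85 + 194 @ $18.70 + 102 @ $17.75 = $12,812.50
Sale 3 (374) [LIFO — newest first]: 52 @ $22.00 + 239 @ $23.10 + 83 @ $17.75 = $8,138.15
Total COGS = $9,654.40 + $12,812.50 + $8,138.15 = $30,605.05
Ending inventory: 92 @ $17.75 = $1,633.00

COGS = $30,605.05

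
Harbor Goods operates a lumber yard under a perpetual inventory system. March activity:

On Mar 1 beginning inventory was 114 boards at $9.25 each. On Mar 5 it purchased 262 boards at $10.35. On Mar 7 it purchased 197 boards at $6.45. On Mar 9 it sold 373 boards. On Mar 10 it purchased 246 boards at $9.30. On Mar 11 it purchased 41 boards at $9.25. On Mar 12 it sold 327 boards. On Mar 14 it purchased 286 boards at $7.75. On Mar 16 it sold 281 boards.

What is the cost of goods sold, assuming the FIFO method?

Mar 9, 373 sold [FIFO — oldest first]: 114 @ $9.25 + 259 @ $10.35 = $3,735.15
Mar 12, 327 sold [FIFO — oldest first]: 3 @ $10.35 + 197 @ $6.45 + 127 @ $9.30 = $2,482.80
Mar 16, 281 sold [FIFO — oldest first]: 119 @ $9.30 + 41 @ $9.25 + 121 @ $7.75 = $2,423.70
Total COGS = $3,735.15 + $2,482.80 + $2,423.70 = $8,641.65
Ending inventory: 165 @ $7.75 = $1,278.75

COGS = $8,641.65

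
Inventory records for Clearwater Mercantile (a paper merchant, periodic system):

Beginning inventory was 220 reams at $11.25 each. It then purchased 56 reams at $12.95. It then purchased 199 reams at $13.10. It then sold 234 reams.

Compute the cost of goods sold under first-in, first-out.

Sale 1 (234) [FIFO — oldest first]: 220 @ $11.25 + 14 @ $12.95 = $2,656.30
Ending inventory: 42 @ $12.95 + 199 @ $13.10 = $3,150.80

COGS = $2,656.30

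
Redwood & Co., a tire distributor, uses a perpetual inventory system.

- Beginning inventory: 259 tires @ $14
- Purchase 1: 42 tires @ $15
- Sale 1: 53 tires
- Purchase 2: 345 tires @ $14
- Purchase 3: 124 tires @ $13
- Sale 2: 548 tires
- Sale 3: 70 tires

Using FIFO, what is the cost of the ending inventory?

Ending inventory = $1,287

Sale 1 (53) [FIFO — oldest first]: 53 @ $14 = $742
Sale 2 (548) [FIFO — oldest first]: 206 @ $14 + 42 @ $15 + 300 @ $14 = $7,714
Sale 3 (70) [FIFO — oldest first]: 45 @ $14 + 25 @ $13 = $955
Total COGS = $742 + $7,714 + $955 = $9,411
Ending inventory: 99 @ $13 = $1,287
Check: goods available $10,698 = COGS $9,411 + ending $1,287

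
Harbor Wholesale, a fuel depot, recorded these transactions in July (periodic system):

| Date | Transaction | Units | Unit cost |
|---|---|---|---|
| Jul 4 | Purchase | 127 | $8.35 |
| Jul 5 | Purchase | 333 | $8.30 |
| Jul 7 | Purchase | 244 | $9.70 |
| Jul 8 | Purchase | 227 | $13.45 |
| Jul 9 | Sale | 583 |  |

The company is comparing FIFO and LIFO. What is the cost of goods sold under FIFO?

FIFO COGS: 127 @ $8.35 + 333 @ $8.30 + 123 @ $9.70 = $5,017.45
LIFO COGS: 227 @ $13.45 + 244 @ $9.70 + 112 @ $8.30 = $6,349.55

COGS = $5,017.45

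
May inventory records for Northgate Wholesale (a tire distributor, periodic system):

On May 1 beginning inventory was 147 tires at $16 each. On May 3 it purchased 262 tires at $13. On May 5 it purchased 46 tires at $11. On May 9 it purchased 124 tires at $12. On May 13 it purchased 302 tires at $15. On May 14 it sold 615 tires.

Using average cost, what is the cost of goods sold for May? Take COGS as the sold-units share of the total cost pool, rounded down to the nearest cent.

COGS = $8,573.70

May 14, sell 615: 615/881 × $12,282.00 → $8,573.70
Ending inventory (cost pool remaining) = $3,708.30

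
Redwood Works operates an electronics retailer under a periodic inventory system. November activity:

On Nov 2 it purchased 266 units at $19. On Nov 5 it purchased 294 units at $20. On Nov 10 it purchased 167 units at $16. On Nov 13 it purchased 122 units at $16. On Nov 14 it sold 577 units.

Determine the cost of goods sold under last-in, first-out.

Nov 14, 577 sold [LIFO — newest first]: 122 @ $16 + 167 @ $16 + 288 @ $20 = $10,384
Ending inventory: 266 @ $19 + 6 @ $20 = $5,174

COGS = $10,384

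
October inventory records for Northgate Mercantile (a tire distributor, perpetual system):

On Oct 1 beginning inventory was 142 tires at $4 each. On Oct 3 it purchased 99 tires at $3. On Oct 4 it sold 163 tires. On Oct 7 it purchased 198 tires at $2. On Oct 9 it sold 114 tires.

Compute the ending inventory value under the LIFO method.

Ending inventory = $480

Oct 4, 163 sold [LIFO — newest first]: 99 @ $3 + 64 @ $4 = $553
Oct 9, 114 sold [LIFO — newest first]: 114 @ $2 = $228
Total COGS = $553 + $228 = $781
Ending inventory: 78 @ $4 + 84 @ $2 = $480
Check: goods available $1,261 = COGS $781 + ending $480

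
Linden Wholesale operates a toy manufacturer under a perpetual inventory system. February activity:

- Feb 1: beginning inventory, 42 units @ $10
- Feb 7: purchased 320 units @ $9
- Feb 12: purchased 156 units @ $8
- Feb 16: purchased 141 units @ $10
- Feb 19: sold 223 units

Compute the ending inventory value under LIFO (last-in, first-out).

Feb 19, 223 sold [LIFO — newest first]: 141 @ $10 + 82 @ $8 = $2,066
Ending inventory: 42 @ $10 + 320 @ $9 + 74 @ $8 = $3,892
Check: goods available $5,958 = COGS $2,066 + ending $3,892

Ending inventory = $3,892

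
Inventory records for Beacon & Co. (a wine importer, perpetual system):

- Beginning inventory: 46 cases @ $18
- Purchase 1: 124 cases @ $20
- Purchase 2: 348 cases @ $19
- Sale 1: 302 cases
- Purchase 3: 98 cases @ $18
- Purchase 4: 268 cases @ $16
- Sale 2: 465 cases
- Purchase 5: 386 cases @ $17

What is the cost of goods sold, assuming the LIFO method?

Sale 1 (302) [LIFO — newest first]: 302 @ $19 = $5,738
Sale 2 (465) [LIFO — newest first]: 268 @ $16 + 98 @ $18 + 46 @ $19 + 53 @ $20 = $7,986
Total COGS = $5,738 + $7,986 = $13,724
Ending inventory: 46 @ $18 + 71 @ $20 + 386 @ $17 = $8,810
Check: goods available $22,534 = COGS $13,724 + ending $8,810

COGS = $13,724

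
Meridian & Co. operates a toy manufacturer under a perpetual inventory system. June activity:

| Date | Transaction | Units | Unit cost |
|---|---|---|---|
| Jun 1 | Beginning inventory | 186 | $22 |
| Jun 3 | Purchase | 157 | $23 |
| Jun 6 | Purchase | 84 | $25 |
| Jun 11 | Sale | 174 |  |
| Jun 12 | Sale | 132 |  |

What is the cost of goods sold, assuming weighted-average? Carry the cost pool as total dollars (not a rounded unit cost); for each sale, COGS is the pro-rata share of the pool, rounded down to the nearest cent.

COGS = $7,025.09

After Jun 1: 186 on hand, pool $4,092.00 (≈ $22.0000 each)
After Jun 3: 343 on hand, pool $7,703.00 (≈ $22.4577 each)
After Jun 6: 427 on hand, pool $9,803.00 (≈ $22.9578 each)
Jun 11, sell 174: 174/427 × $9,803.00 → $3,994.66
Jun 12, sell 132: 132/253 × $5,808.34 → $3,030.43
Total COGS = $3,994.66 + $3,030.43 = $7,025.09
Ending inventory (cost pool remaining) = $2,777.91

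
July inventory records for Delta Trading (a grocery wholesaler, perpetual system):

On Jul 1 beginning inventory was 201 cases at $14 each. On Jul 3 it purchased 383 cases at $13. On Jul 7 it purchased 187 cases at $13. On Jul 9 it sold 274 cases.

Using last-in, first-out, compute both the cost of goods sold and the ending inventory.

Jul 9, 274 sold [LIFO — newest first]: 187 @ $13 + 87 @ $13 = $3,562
Ending inventory: 201 @ $14 + 296 @ $13 = $6,662
Check: goods available $10,224 = COGS $3,562 + ending $6,662

COGS = $3,562; ending inventory = $6,662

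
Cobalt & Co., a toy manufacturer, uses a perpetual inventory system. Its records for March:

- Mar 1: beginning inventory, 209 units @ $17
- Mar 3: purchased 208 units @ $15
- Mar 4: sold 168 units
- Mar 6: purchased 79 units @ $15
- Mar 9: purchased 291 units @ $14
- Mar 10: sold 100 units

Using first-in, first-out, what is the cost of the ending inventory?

Ending inventory = $7,494

Mar 4, 168 sold [FIFO — oldest first]: 168 @ $17 = $2,856
Mar 10, 100 sold [FIFO — oldest first]: 41 @ $17 + 59 @ $15 = $1,582
Total COGS = $2,856 + $1,582 = $4,438
Ending inventory: 149 @ $15 + 79 @ $15 + 291 @ $14 = $7,494
Check: goods available $11,932 = COGS $4,438 + ending $7,494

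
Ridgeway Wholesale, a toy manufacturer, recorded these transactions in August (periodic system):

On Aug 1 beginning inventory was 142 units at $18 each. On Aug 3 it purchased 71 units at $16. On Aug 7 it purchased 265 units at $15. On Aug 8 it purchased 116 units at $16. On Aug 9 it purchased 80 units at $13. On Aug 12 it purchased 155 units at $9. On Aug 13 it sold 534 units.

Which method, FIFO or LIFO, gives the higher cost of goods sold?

FIFO COGS: 142 @ $18 + 71 @ $16 + 265 @ $15 + 56 @ $16 = $8,563
LIFO COGS: 155 @ $9 + 80 @ $13 + 116 @ $16 + 183 @ $15 = $7,036

FIFO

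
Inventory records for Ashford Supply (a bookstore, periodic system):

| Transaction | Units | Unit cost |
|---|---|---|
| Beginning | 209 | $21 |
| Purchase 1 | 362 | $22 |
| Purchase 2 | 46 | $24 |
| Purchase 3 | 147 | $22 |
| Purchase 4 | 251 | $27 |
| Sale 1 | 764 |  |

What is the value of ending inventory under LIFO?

Ending inventory = $5,313

Sale 1 (764) [LIFO — newest first]: 251 @ $27 + 147 @ $22 + 46 @ $24 + 320 @ $22 = $18,155
Ending inventory: 209 @ $21 + 42 @ $22 = $5,313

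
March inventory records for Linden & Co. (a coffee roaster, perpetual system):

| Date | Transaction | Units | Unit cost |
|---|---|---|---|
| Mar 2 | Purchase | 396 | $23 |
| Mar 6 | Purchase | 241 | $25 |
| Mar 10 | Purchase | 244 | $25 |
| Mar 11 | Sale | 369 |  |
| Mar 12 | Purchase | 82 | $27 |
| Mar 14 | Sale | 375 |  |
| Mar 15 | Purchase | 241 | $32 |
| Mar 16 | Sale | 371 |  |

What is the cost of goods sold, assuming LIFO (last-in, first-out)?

COGS = $29,112

Mar 11, 369 sold [LIFO — newest first]: 244 @ $25 + 125 @ $25 = $9,225
Mar 14, 375 sold [LIFO — newest first]: 82 @ $27 + 116 @ $25 + 177 @ $23 = $9,185
Mar 16, 371 sold [LIFO — newest first]: 241 @ $32 + 130 @ $23 = $10,702
Total COGS = $9,225 + $9,185 + $10,702 = $29,112
Ending inventory: 89 @ $23 = $2,047
Check: goods available $31,159 = COGS $29,112 + ending $2,047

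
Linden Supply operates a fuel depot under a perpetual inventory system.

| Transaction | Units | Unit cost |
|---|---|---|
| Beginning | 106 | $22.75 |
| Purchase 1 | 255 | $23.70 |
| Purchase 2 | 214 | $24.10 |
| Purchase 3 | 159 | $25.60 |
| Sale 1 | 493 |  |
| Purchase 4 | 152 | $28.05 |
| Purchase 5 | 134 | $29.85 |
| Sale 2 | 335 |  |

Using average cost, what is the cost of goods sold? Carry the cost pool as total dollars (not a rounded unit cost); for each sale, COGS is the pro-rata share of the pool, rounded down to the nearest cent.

After Beginning: 106 on hand, pool $2,411.50 (≈ $22.7500 each)
After Purchase 1: 361 on hand, pool $8,455.00 (≈ $23.4211 each)
After Purchase 2: 575 on hand, pool $13,612.40 (≈ $23.6737 each)
After Purchase 3: 734 on hand, pool $17,682.80 (≈ $24.0910 each)
Sale 1, sell 493: 493/734 × $17,682.80 → $11,876.86
After Purchase 4: 393 on hand, pool $10,069.54 (≈ $25.6222 each)
After Purchase 5: 527 on hand, pool $14,069.44 (≈ $26.6972 each)
Sale 2, sell 335: 335/527 × $14,069.44 → $8,943.57
Total COGS = $11,876.86 + $8,943.57 = $20,820.43
Ending inventory (cost pool remaining) = $5,125.87

COGS = $20,820.43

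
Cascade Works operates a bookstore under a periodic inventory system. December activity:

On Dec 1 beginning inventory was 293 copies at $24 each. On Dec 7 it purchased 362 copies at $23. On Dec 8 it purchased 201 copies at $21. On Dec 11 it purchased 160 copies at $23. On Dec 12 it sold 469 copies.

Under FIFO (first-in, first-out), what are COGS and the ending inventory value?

Dec 12, 469 sold [FIFO — oldest first]: 293 @ $24 + 176 @ $23 = $11,080
Ending inventory: 186 @ $23 + 201 @ $21 + 160 @ $23 = $12,179
Check: goods available $23,259 = COGS $11,080 + ending $12,179

COGS = $11,080; ending inventory = $12,179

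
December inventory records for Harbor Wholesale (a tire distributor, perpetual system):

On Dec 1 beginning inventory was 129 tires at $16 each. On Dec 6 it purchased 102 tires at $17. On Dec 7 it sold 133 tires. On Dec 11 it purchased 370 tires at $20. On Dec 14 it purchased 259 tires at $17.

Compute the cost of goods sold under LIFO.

Dec 7, 133 sold [LIFO — newest first]: 102 @ $17 + 31 @ $16 = $2,230
Ending inventory: 98 @ $16 + 370 @ $20 + 259 @ $17 = $13,371
Check: goods available $15,601 = COGS $2,230 + ending $13,371

COGS = $2,230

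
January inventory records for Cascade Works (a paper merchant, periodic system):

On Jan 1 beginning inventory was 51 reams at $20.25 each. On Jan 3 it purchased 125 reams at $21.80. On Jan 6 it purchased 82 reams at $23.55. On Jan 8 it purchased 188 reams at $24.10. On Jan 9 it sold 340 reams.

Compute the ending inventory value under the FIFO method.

Jan 9, 340 sold [FIFO — oldest first]: 51 @ $20.25 + 125 @ $21.80 + 82 @ $23.55 + 82 @ $24.10 = $7,665.05
Ending inventory: 106 @ $24.10 = $2,554.60
Check: goods available $10,219.65 = COGS $7,665.05 + ending $2,554.60

Ending inventory = $2,554.60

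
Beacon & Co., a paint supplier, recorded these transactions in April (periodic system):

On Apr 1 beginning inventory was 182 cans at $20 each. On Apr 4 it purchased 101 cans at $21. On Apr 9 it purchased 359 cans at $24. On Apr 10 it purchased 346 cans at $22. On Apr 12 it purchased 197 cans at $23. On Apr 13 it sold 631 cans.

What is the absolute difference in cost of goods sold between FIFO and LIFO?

$142

FIFO COGS: 182 @ $20 + 101 @ $21 + 348 @ $24 = $14,113
LIFO COGS: 197 @ $23 + 346 @ $22 + 88 @ $24 = $14,255
Difference = |$14,113 − $14,255| = $142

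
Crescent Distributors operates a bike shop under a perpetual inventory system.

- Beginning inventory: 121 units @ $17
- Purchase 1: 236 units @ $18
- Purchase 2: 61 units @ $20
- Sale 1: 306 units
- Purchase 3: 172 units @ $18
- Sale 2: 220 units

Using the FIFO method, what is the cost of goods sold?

COGS = $9,469

Sale 1 (306) [FIFO — oldest first]: 121 @ $17 + 185 @ $18 = $5,387
Sale 2 (220) [FIFO — oldest first]: 51 @ $18 + 61 @ $20 + 108 @ $18 = $4,082
Total COGS = $5,387 + $4,082 = $9,469
Ending inventory: 64 @ $18 = $1,152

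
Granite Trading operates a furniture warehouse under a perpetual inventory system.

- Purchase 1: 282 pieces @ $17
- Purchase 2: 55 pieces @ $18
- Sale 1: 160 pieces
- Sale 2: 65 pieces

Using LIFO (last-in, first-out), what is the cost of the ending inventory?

Ending inventory = $1,904

Sale 1 (160) [LIFO — newest first]: 55 @ $18 + 105 @ $17 = $2,775
Sale 2 (65) [LIFO — newest first]: 65 @ $17 = $1,105
Total COGS = $2,775 + $1,105 = $3,880
Ending inventory: 112 @ $17 = $1,904
Check: goods available $5,784 = COGS $3,880 + ending $1,904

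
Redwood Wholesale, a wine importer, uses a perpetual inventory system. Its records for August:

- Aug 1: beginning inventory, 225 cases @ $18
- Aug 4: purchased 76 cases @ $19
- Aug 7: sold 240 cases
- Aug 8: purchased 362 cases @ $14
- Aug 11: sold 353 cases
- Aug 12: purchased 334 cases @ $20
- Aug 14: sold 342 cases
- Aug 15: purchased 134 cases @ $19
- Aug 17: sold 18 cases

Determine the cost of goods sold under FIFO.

Aug 7, 240 sold [FIFO — oldest first]: 225 @ $18 + 15 @ $19 = $4,335
Aug 11, 353 sold [FIFO — oldest first]: 61 @ $19 + 292 @ $14 = $5,247
Aug 14, 342 sold [FIFO — oldest first]: 70 @ $14 + 272 @ $20 = $6,420
Aug 17, 18 sold [FIFO — oldest first]: 18 @ $20 = $360
Total COGS = $4,335 + $5,247 + $6,420 + $360 = $16,362
Ending inventory: 44 @ $20 + 134 @ $19 = $3,426

COGS = $16,362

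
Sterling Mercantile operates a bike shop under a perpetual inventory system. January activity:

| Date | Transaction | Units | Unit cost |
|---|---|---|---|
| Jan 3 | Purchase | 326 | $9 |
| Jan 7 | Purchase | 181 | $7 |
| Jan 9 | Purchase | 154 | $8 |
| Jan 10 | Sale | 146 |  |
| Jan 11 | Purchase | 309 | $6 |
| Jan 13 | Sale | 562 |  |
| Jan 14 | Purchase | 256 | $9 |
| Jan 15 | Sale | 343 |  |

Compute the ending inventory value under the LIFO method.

Jan 10, 146 sold [LIFO — newest first]: 146 @ $8 = $1,168
Jan 13, 562 sold [LIFO — newest first]: 309 @ $6 + 8 @ $8 + 181 @ $7 + 64 @ $9 = $3,761
Jan 15, 343 sold [LIFO — newest first]: 256 @ $9 + 87 @ $9 = $3,087
Total COGS = $1,168 + $3,761 + $3,087 = $8,016
Ending inventory: 175 @ $9 = $1,575

Ending inventory = $1,575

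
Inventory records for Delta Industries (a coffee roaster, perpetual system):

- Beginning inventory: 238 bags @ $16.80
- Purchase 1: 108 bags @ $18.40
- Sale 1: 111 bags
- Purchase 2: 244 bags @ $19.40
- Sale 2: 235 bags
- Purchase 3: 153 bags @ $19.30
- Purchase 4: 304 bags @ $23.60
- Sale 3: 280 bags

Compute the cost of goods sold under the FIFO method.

COGS = $11,414.00

Sale 1 (111) [FIFO — oldest first]: 111 @ $16.80 = $1,864.80
Sale 2 (235) [FIFO — oldest first]: 127 @ $16.80 + 108 @ $18.40 = $4,120.80
Sale 3 (280) [FIFO — oldest first]: 244 @ $19.40 + 36 @ $19.30 = $5,428.40
Total COGS = $1,864.80 + $4,120.80 + $5,428.40 = $11,414.00
Ending inventory: 117 @ $19.30 + 304 @ $23.60 = $9,432.50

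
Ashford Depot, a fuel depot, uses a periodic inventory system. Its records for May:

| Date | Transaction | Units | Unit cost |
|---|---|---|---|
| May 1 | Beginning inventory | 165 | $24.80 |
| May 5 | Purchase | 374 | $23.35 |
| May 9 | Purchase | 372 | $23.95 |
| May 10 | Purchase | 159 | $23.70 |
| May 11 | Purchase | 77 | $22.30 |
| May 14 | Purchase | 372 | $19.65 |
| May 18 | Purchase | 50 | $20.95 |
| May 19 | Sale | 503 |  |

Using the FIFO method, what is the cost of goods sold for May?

May 19, 503 sold [FIFO — oldest first]: 165 @ $24.80 + 338 @ $23.35 = $11,984.30
Ending inventory: 36 @ $23.35 + 372 @ $23.95 + 159 @ $23.70 + 77 @ $22.30 + 372 @ $19.65 + 50 @ $20.95 = $23,592.70

COGS = $11,984.30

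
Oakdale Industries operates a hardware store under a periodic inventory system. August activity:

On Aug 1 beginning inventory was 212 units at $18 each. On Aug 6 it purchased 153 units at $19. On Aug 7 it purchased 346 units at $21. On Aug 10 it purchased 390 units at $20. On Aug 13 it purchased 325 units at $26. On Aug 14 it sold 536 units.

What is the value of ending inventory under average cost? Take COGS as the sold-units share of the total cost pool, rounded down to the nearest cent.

Ending inventory = $18,872.87

Aug 14, sell 536: 536/1426 × $30,239.00 → $11,366.13
Ending inventory (cost pool remaining) = $18,872.87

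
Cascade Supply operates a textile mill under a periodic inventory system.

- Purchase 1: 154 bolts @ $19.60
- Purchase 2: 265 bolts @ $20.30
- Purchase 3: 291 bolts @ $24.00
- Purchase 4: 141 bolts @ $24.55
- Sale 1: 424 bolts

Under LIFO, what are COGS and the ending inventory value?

COGS = $10,253.55; ending inventory = $8,589.90

Sale 1 (424) [LIFO — newest first]: 141 @ $24.55 + 283 @ $24.00 = $10,253.55
Ending inventory: 154 @ $19.60 + 265 @ $20.30 + 8 @ $24.00 = $8,589.90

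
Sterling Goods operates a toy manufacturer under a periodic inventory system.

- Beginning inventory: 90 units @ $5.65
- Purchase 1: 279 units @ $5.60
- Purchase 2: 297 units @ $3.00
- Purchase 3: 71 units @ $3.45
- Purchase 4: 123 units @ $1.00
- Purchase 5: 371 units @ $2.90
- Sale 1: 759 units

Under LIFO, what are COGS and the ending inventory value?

Sale 1 (759) [LIFO — newest first]: 371 @ $2.90 + 123 @ $1.00 + 71 @ $3.45 + 194 @ $3.00 = $2,025.85
Ending inventory: 90 @ $5.65 + 279 @ $5.60 + 103 @ $3.00 = $2,379.90

COGS = $2,025.85; ending inventory = $2,379.90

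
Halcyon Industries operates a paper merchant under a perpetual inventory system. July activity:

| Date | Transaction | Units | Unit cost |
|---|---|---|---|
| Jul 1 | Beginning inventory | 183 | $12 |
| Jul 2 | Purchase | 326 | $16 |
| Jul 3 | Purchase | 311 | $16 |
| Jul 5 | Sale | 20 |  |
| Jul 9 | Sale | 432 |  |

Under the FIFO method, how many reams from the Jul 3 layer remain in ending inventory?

Jul 5, 20 sold [FIFO — oldest first]: 20 @ $12 = $240
Jul 9, 432 sold [FIFO — oldest first]: 163 @ $12 + 269 @ $16 = $6,260
Total COGS = $240 + $6,260 = $6,500
Ending inventory: 57 @ $16 + 311 @ $16 = $5,888

311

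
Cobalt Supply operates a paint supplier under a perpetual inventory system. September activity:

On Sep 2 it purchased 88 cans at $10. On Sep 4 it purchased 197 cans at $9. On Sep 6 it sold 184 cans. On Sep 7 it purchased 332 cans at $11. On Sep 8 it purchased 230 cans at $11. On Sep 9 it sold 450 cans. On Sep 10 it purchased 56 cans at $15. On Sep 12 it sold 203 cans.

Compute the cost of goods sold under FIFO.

Sep 6, 184 sold [FIFO — oldest first]: 88 @ $10 + 96 @ $9 = $1,744
Sep 9, 450 sold [FIFO — oldest first]: 101 @ $9 + 332 @ $11 + 17 @ $11 = $4,748
Sep 12, 203 sold [FIFO — oldest first]: 203 @ $11 = $2,233
Total COGS = $1,744 + $4,748 + $2,233 = $8,725
Ending inventory: 10 @ $11 + 56 @ $15 = $950

COGS = $8,725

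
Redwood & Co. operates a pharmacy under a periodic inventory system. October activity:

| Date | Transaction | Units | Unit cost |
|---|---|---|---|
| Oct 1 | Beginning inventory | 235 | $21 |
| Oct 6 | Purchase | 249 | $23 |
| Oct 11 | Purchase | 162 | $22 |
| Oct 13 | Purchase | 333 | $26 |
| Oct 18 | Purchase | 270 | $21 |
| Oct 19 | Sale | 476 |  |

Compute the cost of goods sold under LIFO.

Oct 19, 476 sold [LIFO — newest first]: 270 @ $21 + 206 @ $26 = $11,026
Ending inventory: 235 @ $21 + 249 @ $23 + 162 @ $22 + 127 @ $26 = $17,528

COGS = $11,026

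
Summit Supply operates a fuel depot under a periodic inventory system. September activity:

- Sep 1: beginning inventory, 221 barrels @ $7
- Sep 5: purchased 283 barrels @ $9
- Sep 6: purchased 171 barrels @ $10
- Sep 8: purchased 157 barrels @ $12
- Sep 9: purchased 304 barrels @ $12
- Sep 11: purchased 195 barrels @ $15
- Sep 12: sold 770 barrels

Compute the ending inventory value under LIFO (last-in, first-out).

Sep 12, 770 sold [LIFO — newest first]: 195 @ $15 + 304 @ $12 + 157 @ $12 + 114 @ $10 = $9,597
Ending inventory: 221 @ $7 + 283 @ $9 + 57 @ $10 = $4,664

Ending inventory = $4,664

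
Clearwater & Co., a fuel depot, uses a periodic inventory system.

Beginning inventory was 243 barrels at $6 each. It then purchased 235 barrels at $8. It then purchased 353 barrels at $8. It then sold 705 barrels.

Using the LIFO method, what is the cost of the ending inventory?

Ending inventory = $756

Sale 1 (705) [LIFO — newest first]: 353 @ $8 + 235 @ $8 + 117 @ $6 = $5,406
Ending inventory: 126 @ $6 = $756
Check: goods available $6,162 = COGS $5,406 + ending $756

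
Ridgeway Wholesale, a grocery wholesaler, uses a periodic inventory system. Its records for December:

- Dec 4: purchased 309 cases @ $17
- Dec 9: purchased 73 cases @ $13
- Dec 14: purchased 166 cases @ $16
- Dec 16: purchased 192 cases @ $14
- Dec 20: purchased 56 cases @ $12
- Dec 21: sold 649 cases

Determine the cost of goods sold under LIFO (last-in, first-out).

Dec 21, 649 sold [LIFO — newest first]: 56 @ $12 + 192 @ $14 + 166 @ $16 + 73 @ $13 + 162 @ $17 = $9,719
Ending inventory: 147 @ $17 = $2,499

COGS = $9,719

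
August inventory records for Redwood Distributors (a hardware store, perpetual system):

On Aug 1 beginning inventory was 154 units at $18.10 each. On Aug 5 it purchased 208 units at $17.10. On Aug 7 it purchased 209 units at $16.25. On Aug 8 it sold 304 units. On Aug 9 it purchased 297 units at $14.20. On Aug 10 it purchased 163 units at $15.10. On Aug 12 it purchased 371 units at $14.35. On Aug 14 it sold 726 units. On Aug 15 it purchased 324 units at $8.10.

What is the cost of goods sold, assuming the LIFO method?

COGS = $15,532.30

Aug 8, 304 sold [LIFO — newest first]: 209 @ $16.25 + 95 @ $17.10 = $5,020.75
Aug 14, 726 sold [LIFO — newest first]: 371 @ $14.35 + 163 @ $15.10 + 192 @ $14.20 = $10,511.55
Total COGS = $5,020.75 + $10,511.55 = $15,532.30
Ending inventory: 154 @ $18.10 + 113 @ $17.10 + 105 @ $14.20 + 324 @ $8.10 = $8,835.10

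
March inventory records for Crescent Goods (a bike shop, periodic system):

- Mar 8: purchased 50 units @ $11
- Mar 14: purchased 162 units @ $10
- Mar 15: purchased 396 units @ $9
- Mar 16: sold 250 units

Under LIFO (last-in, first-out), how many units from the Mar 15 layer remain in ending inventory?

Mar 16, 250 sold [LIFO — newest first]: 250 @ $9 = $2,250
Ending inventory: 50 @ $11 + 162 @ $10 + 146 @ $9 = $3,484

146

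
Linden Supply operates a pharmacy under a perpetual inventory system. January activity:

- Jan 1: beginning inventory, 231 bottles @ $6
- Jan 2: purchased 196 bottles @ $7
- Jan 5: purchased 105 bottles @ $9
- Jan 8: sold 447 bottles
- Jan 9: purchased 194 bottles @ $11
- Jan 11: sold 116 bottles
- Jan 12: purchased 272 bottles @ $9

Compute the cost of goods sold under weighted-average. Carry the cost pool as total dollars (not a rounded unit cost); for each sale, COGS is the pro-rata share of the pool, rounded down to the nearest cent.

COGS = $4,244.59

After Jan 1: 231 on hand, pool $1,386.00 (≈ $6.0000 each)
After Jan 2: 427 on hand, pool $2,758.00 (≈ $6.4590 each)
After Jan 5: 532 on hand, pool $3,703.00 (≈ $6.9605 each)
Jan 8, sell 447: 447/532 × $3,703.00 → $3,111.35
After Jan 9: 279 on hand, pool $2,725.65 (≈ $9.7694 each)
Jan 11, sell 116: 116/279 × $2,725.65 → $1,133.24
After Jan 12: 435 on hand, pool $4,040.41 (≈ $9.2883 each)
Total COGS = $3,111.35 + $1,133.24 = $4,244.59
Ending inventory (cost pool remaining) = $4,040.41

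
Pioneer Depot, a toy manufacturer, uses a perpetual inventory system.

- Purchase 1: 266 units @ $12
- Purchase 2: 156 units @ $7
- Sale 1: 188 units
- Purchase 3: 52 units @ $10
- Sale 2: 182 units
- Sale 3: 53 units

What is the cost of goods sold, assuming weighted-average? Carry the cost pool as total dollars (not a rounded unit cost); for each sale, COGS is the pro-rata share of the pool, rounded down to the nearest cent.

COGS = $4,287.66

After Purchase 1: 266 on hand, pool $3,192.00 (≈ $12.0000 each)
After Purchase 2: 422 on hand, pool $4,284.00 (≈ $10.1517 each)
Sale 1, sell 188: 188/422 × $4,284.00 → $1,908.51
After Purchase 3: 286 on hand, pool $2,895.49 (≈ $10.1241 each)
Sale 2, sell 182: 182/286 × $2,895.49 → $1,842.58
Sale 3, sell 53: 53/104 × $1,052.91 → $536.57
Total COGS = $1,908.51 + $1,842.58 + $536.57 = $4,287.66
Ending inventory (cost pool remaining) = $516.34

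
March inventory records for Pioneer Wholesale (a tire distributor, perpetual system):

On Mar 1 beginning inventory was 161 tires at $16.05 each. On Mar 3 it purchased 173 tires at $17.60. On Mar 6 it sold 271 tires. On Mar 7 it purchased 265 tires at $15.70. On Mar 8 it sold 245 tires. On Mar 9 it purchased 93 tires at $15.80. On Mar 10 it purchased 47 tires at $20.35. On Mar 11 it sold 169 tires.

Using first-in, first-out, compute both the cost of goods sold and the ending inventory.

Mar 6, 271 sold [FIFO — oldest first]: 161 @ $16.05 + 110 @ $17.60 = $4,520.05
Mar 8, 245 sold [FIFO — oldest first]: 63 @ $17.60 + 182 @ $15.70 = $3,966.20
Mar 11, 169 sold [FIFO — oldest first]: 83 @ $15.70 + 86 @ $15.80 = $2,661.90
Total COGS = $4,520.05 + $3,966.20 + $2,661.90 = $11,148.15
Ending inventory: 7 @ $15.80 + 47 @ $20.35 = $1,067.05

COGS = $11,148.15; ending inventory = $1,067.05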